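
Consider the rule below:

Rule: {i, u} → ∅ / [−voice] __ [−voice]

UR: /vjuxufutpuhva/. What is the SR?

vjuxftphva

/u/ is a high vowel flanked by voiceless consonants /x/ and /f/, so it deletes.
/u/ is a high vowel flanked by voiceless consonants /f/ and /t/, so it deletes.
/u/ is a high vowel flanked by voiceless consonants /p/ and /h/, so it deletes.
The other instance of /u/ does not occur in the required environment and remains unchanged.
Surface form: [vjuxftphva].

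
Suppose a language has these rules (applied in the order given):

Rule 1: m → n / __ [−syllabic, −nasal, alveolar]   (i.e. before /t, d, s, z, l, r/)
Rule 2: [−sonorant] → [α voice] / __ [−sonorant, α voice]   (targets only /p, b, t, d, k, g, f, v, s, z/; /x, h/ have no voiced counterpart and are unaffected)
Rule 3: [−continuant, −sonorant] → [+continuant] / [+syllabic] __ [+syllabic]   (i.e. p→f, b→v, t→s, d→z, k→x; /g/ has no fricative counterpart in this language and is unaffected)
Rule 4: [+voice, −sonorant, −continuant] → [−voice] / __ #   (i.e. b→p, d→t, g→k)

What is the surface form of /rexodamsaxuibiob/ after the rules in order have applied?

Rule 1 (nasal place assimilation): /m/ precedes the alveolar consonant /s/, so it assimilates in place to [n]. /rexodamsaxuibiob/ → rexodansaxuibiob.
Rule 2 (regressive voicing assimilation): no segment meets the environment; /rexodansaxuibiob/ is unchanged.
Rule 3 (intervocalic spirantization): /d/ is a stop between vowels /o/ and /a/, so it spirantizes to the fricative [z]. /b/ is a stop between vowels /i/ and /i/, so it spirantizes to the fricative [v]. /rexodansaxuibiob/ → rexozansaxuiviob.
Rule 4 (final devoicing): /b/ is a voiced stop in word-final position, so it devoices to [p]. /rexozansaxuiviob/ → rexozansaxuiviop.

rexozansaxuiviop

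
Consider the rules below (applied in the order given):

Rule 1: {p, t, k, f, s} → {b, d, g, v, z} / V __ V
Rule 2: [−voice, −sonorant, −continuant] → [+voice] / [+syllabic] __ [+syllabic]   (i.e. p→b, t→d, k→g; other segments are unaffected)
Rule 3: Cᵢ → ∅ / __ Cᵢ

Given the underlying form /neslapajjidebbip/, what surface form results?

Rule 1 (intervocalic voicing): /p/ is a voiceless obstruent between vowels /a/ and /a/, so it voices to [b]. /neslapajjidebbip/ → neslabajjidebbip.
Rule 2 (intervocalic voicing): no segment meets the environment; /neslabajjidebbip/ is unchanged.
Rule 3 (degemination): /jj/ is a geminate; the first /j/ deletes. /bb/ is a geminate; the first /b/ deletes. /neslabajjidebbip/ → neslabajidebip.

neslabajidebip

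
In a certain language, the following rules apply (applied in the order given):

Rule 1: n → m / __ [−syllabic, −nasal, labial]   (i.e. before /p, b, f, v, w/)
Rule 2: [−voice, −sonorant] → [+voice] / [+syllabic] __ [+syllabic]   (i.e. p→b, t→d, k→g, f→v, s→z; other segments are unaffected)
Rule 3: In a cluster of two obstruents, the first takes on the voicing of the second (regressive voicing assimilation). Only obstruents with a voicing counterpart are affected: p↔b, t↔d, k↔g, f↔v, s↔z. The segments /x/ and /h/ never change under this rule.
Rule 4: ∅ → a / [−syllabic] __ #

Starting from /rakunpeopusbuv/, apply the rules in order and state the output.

ragumpeobuzbuva

Rule 1 (nasal place assimilation): /n/ precedes the labial consonant /p/, so it assimilates in place to [m]. /rakunpeopusbuv/ → rakumpeopusbuv.
Rule 2 (intervocalic voicing): /k/ is a voiceless obstruent between vowels /a/ and /u/, so it voices to [g]. /p/ is a voiceless obstruent between vowels /o/ and /u/, so it voices to [b]. /rakumpeopusbuv/ → ragumpeobusbuv.
Rule 3 (regressive voicing assimilation): /s/ precedes the voiced obstruent /b/, so it voices to [z] by assimilation. /ragumpeobusbuv/ → ragumpeobuzbuv.
Rule 4 (final a-epenthesis): the form ends in the consonant /v/, so [a] is inserted word-finally. /ragumpeobuzbuv/ → ragumpeobuzbuva.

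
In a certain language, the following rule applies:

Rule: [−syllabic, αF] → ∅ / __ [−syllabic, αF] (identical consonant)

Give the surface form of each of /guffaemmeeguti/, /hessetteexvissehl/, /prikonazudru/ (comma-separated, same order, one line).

/guffaemmeeguti/: /ff/ is a geminate; the first /f/ deletes. /mm/ is a geminate; the first /m/ deletes. → [gufaemeeguti].
/hessetteexvissehl/: /ss/ is a geminate; the first /s/ deletes. /tt/ is a geminate; the first /t/ deletes. /ss/ is a geminate; the first /s/ deletes. → [heseteexvisehl].
/prikonazudru/: the rule's environment is not met; surfaces unchanged as [prikonazudru].

gufaemeeguti, heseteexvisehl, prikonazudru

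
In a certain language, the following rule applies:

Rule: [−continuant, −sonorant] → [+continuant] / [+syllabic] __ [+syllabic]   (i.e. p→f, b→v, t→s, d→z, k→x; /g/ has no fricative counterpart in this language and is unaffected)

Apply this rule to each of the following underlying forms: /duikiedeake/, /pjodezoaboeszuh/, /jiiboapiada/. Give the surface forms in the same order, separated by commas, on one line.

duixiezeaxe, pjozezoavoeszuh, jiivoafiaza

/duikiedeake/: /k/ is a stop between vowels /i/ and /i/, so it spirantizes to the fricative [x]. /d/ is a stop between vowels /e/ and /e/, so it spirantizes to the fricative [z]. /k/ is a stop between vowels /a/ and /e/, so it spirantizes to the fricative [x]. → [duixiezeaxe].
/pjodezoaboeszuh/: /d/ is a stop between vowels /o/ and /e/, so it spirantizes to the fricative [z]. /b/ is a stop between vowels /a/ and /o/, so it spirantizes to the fricative [v]. → [pjozezoavoeszuh].
/jiiboapiada/: /b/ is a stop between vowels /i/ and /o/, so it spirantizes to the fricative [v]. /p/ is a stop between vowels /a/ and /i/, so it spirantizes to the fricative [f]. /d/ is a stop between vowels /a/ and /a/, so it spirantizes to the fricative [z]. → [jiivoafiaza].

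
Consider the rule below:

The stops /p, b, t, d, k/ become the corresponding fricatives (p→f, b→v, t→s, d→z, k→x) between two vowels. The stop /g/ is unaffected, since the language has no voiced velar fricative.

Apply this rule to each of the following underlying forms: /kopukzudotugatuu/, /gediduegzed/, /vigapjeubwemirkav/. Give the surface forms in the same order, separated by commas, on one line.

kofukzuzosugasuu, gezizuegzed, vigapjeubwemirkav

/kopukzudotugatuu/: /p/ is a stop between vowels /o/ and /u/, so it spirantizes to the fricative [f]. /d/ is a stop between vowels /u/ and /o/, so it spirantizes to the fricative [z]. /t/ is a stop between vowels /o/ and /u/, so it spirantizes to the fricative [s]. /t/ is a stop between vowels /a/ and /u/, so it spirantizes to the fricative [s]. → [kofukzuzosugasuu].
/gediduegzed/: /d/ is a stop between vowels /e/ and /i/, so it spirantizes to the fricative [z]. /d/ is a stop between vowels /i/ and /u/, so it spirantizes to the fricative [z]. → [gezizuegzed].
/vigapjeubwemirkav/: the rule's environment is not met; surfaces unchanged as [vigapjeubwemirkav].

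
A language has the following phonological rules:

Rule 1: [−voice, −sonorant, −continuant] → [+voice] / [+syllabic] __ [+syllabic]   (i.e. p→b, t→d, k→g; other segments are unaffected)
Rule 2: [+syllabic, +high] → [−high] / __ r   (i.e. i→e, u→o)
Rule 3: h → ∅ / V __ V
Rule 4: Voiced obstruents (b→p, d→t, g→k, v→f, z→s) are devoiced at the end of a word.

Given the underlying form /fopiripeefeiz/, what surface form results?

foberibeefeis

Rule 1 (intervocalic voicing): /p/ is a voiceless stop between vowels /o/ and /i/, so it voices to [b]. /p/ is a voiceless stop between vowels /i/ and /e/, so it voices to [b]. /fopiripeefeiz/ → fobiribeefeiz.
Rule 2 (pre-rhotic lowering): /i/ is a high vowel immediately before /r/, so it lowers to [e]. /fobiribeefeiz/ → foberibeefeiz.
Rule 3 (intervocalic h-deletion): no segment meets the environment; /foberibeefeiz/ is unchanged.
Rule 4 (final devoicing): /z/ is a voiced obstruent in word-final position, so it devoices to [s]. /foberibeefeiz/ → foberibeefeis.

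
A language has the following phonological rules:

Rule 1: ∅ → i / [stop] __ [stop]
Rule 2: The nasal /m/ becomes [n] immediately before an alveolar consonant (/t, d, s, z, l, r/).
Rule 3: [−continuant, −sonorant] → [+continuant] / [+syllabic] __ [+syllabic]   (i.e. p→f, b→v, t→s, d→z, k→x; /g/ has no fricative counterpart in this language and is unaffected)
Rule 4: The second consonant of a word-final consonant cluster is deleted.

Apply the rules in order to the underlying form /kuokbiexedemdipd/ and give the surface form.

kuoxiviexezendifid

Rule 1 (stop-cluster i-epenthesis): /k/ and /b/ form a stop–stop cluster, so [i] is inserted between them. /p/ and /d/ form a stop–stop cluster, so [i] is inserted between them. /kuokbiexedemdipd/ → kuokibiexedemdipid.
Rule 2 (nasal place assimilation): /m/ precedes the alveolar consonant /d/, so it assimilates in place to [n]. /kuokibiexedemdipid/ → kuokibiexedendipid.
Rule 3 (intervocalic spirantization): /k/ is a stop between vowels /o/ and /i/, so it spirantizes to the fricative [x]. /b/ is a stop between vowels /i/ and /i/, so it spirantizes to the fricative [v]. /d/ is a stop between vowels /e/ and /e/, so it spirantizes to the fricative [z]. /p/ is a stop between vowels /i/ and /i/, so it spirantizes to the fricative [f]. /kuokibiexedendipid/ → kuoxiviexezendifid.
Rule 4 (final cluster simplification): no segment meets the environment; /kuoxiviexezendifid/ is unchanged.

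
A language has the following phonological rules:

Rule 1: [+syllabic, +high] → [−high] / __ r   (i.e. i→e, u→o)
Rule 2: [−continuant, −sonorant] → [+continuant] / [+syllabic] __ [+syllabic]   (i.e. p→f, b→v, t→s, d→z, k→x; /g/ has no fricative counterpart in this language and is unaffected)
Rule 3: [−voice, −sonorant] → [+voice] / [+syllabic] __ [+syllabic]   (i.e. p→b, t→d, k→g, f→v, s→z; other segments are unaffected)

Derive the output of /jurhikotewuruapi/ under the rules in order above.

Rule 1 (pre-rhotic lowering): /u/ is a high vowel immediately before /r/, so it lowers to [o]. /u/ is a high vowel immediately before /r/, so it lowers to [o]. /jurhikotewuruapi/ → jorhikoteworuapi.
Rule 2 (intervocalic spirantization): /k/ is a stop between vowels /i/ and /o/, so it spirantizes to the fricative [x]. /t/ is a stop between vowels /o/ and /e/, so it spirantizes to the fricative [s]. /p/ is a stop between vowels /a/ and /i/, so it spirantizes to the fricative [f]. /jorhikoteworuapi/ → jorhixoseworuafi.
Rule 3 (intervocalic voicing): /s/ is a voiceless obstruent between vowels /o/ and /e/, so it voices to [z]. /f/ is a voiceless obstruent between vowels /a/ and /i/, so it voices to [v]. /jorhixoseworuafi/ → jorhixozeworuavi.

jorhixozeworuavi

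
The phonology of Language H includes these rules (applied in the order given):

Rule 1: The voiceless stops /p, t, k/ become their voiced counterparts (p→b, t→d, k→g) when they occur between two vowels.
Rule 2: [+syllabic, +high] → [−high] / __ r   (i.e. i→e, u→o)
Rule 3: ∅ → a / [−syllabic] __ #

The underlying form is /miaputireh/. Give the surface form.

Rule 1 (intervocalic voicing): /p/ is a voiceless stop between vowels /a/ and /u/, so it voices to [b]. /t/ is a voiceless stop between vowels /u/ and /i/, so it voices to [d]. /miaputireh/ → miabudireh.
Rule 2 (pre-rhotic lowering): /i/ is a high vowel immediately before /r/, so it lowers to [e]. /miabudireh/ → miabudereh.
Rule 3 (final a-epenthesis): the form ends in the consonant /h/, so [a] is inserted word-finally. /miabudereh/ → miabudereha.

miabudereha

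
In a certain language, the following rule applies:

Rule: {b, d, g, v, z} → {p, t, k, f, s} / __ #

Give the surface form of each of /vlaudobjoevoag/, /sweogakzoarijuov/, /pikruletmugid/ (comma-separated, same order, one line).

vlaudobjoevoak, sweogakzoarijuof, pikruletmugit

/vlaudobjoevoag/: /g/ is a voiced obstruent in word-final position, so it devoices to [k]. → [vlaudobjoevoak].
/sweogakzoarijuov/: /v/ is a voiced obstruent in word-final position, so it devoices to [f]. → [sweogakzoarijuof].
/pikruletmugid/: /d/ is a voiced obstruent in word-final position, so it devoices to [t]. → [pikruletmugit].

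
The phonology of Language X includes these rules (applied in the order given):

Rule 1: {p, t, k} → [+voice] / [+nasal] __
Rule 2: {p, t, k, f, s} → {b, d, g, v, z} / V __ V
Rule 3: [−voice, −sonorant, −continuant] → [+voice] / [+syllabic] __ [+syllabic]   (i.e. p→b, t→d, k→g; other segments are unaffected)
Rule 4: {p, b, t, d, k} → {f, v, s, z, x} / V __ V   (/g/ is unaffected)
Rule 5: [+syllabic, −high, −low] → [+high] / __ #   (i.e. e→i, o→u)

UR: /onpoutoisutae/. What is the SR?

onbouzoizuzai

Rule 1 (post-nasal voicing): /p/ is a voiceless stop immediately after the nasal /n/, so it voices to [b]. /onpoutoisutae/ → onboutoisutae.
Rule 2 (intervocalic voicing): /t/ is a voiceless obstruent between vowels /u/ and /o/, so it voices to [d]. /s/ is a voiceless obstruent between vowels /i/ and /u/, so it voices to [z]. /t/ is a voiceless obstruent between vowels /u/ and /a/, so it voices to [d]. /onboutoisutae/ → onboudoizudae.
Rule 3 (intervocalic voicing): no segment meets the environment; /onboudoizudae/ is unchanged.
Rule 4 (intervocalic spirantization): /d/ is a stop between vowels /u/ and /o/, so it spirantizes to the fricative [z]. /d/ is a stop between vowels /u/ and /a/, so it spirantizes to the fricative [z]. /onboudoizudae/ → onbouzoizuzae.
Rule 5 (final vowel raising): /e/ is a mid vowel in word-final position, so it raises to [i]. /onbouzoizuzae/ → onbouzoizuzai.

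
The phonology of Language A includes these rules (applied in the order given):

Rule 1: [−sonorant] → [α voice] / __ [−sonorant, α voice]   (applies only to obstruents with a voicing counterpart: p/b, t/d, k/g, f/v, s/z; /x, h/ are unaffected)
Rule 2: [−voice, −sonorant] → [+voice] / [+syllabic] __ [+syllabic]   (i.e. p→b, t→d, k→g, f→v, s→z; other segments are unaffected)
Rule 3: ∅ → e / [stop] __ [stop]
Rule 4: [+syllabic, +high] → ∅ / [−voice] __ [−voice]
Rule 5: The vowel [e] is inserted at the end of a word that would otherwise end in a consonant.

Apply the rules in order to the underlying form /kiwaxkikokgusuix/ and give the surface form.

Rule 1 (regressive voicing assimilation): /k/ precedes the voiced obstruent /g/, so it voices to [g] by assimilation. /kiwaxkikokgusuix/ → kiwaxkikoggusuix.
Rule 2 (intervocalic voicing): /k/ is a voiceless obstruent between vowels /i/ and /o/, so it voices to [g]. /s/ is a voiceless obstruent between vowels /u/ and /u/, so it voices to [z]. /kiwaxkikoggusuix/ → kiwaxkigogguzuix.
Rule 3 (stop-cluster e-epenthesis): /g/ and /g/ form a stop–stop cluster, so [e] is inserted between them. /kiwaxkigogguzuix/ → kiwaxkigogeguzuix.
Rule 4 (high vowel syncope): no segment meets the environment; /kiwaxkigogeguzuix/ is unchanged.
Rule 5 (final e-epenthesis): the form ends in the consonant /x/, so [e] is inserted word-finally. /kiwaxkigogeguzuix/ → kiwaxkigogeguzuixe.

kiwaxkigogeguzuixe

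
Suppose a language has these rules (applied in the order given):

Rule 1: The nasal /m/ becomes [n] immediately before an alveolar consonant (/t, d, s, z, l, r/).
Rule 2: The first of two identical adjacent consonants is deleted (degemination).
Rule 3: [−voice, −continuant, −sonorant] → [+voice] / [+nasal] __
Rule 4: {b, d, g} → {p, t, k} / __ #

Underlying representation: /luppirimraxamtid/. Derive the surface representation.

lupirinraxandit

Rule 1 (nasal place assimilation): /m/ precedes the alveolar consonant /r/, so it assimilates in place to [n]. /m/ precedes the alveolar consonant /t/, so it assimilates in place to [n]. /luppirimraxamtid/ → luppirinraxantid.
Rule 2 (degemination): /pp/ is a geminate; the first /p/ deletes. /luppirinraxantid/ → lupirinraxantid.
Rule 3 (post-nasal voicing): /t/ is a voiceless stop immediately after the nasal /n/, so it voices to [d]. /lupirinraxantid/ → lupirinraxandid.
Rule 4 (final devoicing): /d/ is a voiced stop in word-final position, so it devoices to [t]. /lupirinraxandid/ → lupirinraxandit.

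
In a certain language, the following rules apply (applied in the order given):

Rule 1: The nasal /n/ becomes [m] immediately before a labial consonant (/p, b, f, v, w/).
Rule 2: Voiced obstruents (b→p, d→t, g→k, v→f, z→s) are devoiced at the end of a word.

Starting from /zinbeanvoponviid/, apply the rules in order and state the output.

zimbeamvopomviit

Rule 1 (nasal place assimilation): /n/ precedes the labial consonant /b/, so it assimilates in place to [m]. /n/ precedes the labial consonant /v/, so it assimilates in place to [m]. /n/ precedes the labial consonant /v/, so it assimilates in place to [m]. /zinbeanvoponviid/ → zimbeamvopomviid.
Rule 2 (final devoicing): /d/ is a voiced obstruent in word-final position, so it devoices to [t]. /zimbeamvopomviid/ → zimbeamvopomviit.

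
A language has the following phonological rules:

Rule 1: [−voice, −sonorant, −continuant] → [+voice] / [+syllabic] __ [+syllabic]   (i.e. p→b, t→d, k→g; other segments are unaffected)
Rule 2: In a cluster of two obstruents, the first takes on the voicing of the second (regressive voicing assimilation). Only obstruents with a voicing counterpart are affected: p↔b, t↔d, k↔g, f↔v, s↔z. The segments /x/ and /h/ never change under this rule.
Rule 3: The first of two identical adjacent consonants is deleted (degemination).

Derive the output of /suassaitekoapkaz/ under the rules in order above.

Rule 1 (intervocalic voicing): /t/ is a voiceless stop between vowels /i/ and /e/, so it voices to [d]. /k/ is a voiceless stop between vowels /e/ and /o/, so it voices to [g]. /suassaitekoapkaz/ → suassaidegoapkaz.
Rule 2 (regressive voicing assimilation): no segment meets the environment; /suassaidegoapkaz/ is unchanged.
Rule 3 (degemination): /ss/ is a geminate; the first /s/ deletes. /suassaidegoapkaz/ → suasaidegoapkaz.

suasaidegoapkaz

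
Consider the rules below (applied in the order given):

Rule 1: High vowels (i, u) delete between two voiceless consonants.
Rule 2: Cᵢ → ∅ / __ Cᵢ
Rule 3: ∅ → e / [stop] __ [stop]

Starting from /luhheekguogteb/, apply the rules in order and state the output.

Rule 1 (high vowel syncope): no segment meets the environment; /luhheekguogteb/ is unchanged.
Rule 2 (degemination): /hh/ is a geminate; the first /h/ deletes. /luhheekguogteb/ → luheekguogteb.
Rule 3 (stop-cluster e-epenthesis): /k/ and /g/ form a stop–stop cluster, so [e] is inserted between them. /g/ and /t/ form a stop–stop cluster, so [e] is inserted between them. /luheekguogteb/ → luheekeguogeteb.

luheekeguogeteb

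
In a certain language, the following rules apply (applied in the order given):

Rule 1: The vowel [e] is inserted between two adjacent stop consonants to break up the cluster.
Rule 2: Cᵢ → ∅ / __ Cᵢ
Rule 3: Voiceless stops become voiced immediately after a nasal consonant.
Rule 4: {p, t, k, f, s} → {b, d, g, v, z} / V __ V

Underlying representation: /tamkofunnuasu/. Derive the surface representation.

tamgovunuazu

Rule 1 (stop-cluster e-epenthesis): no segment meets the environment; /tamkofunnuasu/ is unchanged.
Rule 2 (degemination): /nn/ is a geminate; the first /n/ deletes. /tamkofunnuasu/ → tamkofunuasu.
Rule 3 (post-nasal voicing): /k/ is a voiceless stop immediately after the nasal /m/, so it voices to [g]. /tamkofunuasu/ → tamgofunuasu.
Rule 4 (intervocalic voicing): /f/ is a voiceless obstruent between vowels /o/ and /u/, so it voices to [v]. /s/ is a voiceless obstruent between vowels /a/ and /u/, so it voices to [z]. /tamgofunuasu/ → tamgovunuazu.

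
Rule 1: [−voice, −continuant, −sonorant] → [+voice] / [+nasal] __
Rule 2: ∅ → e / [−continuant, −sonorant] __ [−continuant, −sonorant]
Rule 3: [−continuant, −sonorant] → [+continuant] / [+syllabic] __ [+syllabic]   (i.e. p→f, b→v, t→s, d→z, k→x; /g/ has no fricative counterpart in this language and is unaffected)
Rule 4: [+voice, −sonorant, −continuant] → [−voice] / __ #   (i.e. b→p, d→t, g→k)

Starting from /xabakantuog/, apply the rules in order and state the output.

Rule 1 (post-nasal voicing): /t/ is a voiceless stop immediately after the nasal /n/, so it voices to [d]. /xabakantuog/ → xabakanduog.
Rule 2 (stop-cluster e-epenthesis): no segment meets the environment; /xabakanduog/ is unchanged.
Rule 3 (intervocalic spirantization): /b/ is a stop between vowels /a/ and /a/, so it spirantizes to the fricative [v]. /k/ is a stop between vowels /a/ and /a/, so it spirantizes to the fricative [x]. /xabakanduog/ → xavaxanduog.
Rule 4 (final devoicing): /g/ is a voiced stop in word-final position, so it devoices to [k]. /xavaxanduog/ → xavaxanduok.

xavaxanduok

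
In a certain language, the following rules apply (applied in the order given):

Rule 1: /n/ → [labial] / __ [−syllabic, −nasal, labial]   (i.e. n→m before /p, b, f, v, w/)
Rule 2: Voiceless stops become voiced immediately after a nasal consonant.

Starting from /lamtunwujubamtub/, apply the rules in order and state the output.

lamdumwujubamdub

Rule 1 (nasal place assimilation): /n/ precedes the labial consonant /w/, so it assimilates in place to [m]. /lamtunwujubamtub/ → lamtumwujubamtub.
Rule 2 (post-nasal voicing): /t/ is a voiceless stop immediately after the nasal /m/, so it voices to [d]. /t/ is a voiceless stop immediately after the nasal /m/, so it voices to [d]. /lamtumwujubamtub/ → lamdumwujubamdub.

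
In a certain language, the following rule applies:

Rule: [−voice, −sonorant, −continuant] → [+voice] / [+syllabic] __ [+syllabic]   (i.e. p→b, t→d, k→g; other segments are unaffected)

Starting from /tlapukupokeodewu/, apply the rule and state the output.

/p/ is a voiceless stop between vowels /a/ and /u/, so it voices to [b].
/k/ is a voiceless stop between vowels /u/ and /u/, so it voices to [g].
/p/ is a voiceless stop between vowels /u/ and /o/, so it voices to [b].
/k/ is a voiceless stop between vowels /o/ and /e/, so it voices to [g].
Surface form: [tlabugubogeodewu].

tlabugubogeodewu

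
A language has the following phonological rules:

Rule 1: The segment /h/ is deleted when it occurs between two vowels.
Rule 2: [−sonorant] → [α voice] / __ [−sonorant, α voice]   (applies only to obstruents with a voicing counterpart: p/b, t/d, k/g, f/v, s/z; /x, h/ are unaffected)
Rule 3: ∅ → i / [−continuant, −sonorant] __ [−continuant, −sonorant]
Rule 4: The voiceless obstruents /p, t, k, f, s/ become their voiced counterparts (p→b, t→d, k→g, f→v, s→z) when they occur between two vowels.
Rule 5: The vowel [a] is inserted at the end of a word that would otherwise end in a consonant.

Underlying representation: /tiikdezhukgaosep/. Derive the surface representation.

tiigideshugigaozepa

Rule 1 (intervocalic h-deletion): no segment meets the environment; /tiikdezhukgaosep/ is unchanged.
Rule 2 (regressive voicing assimilation): /k/ precedes the voiced obstruent /d/, so it voices to [g] by assimilation. /z/ precedes the voiceless obstruent /h/, so it devoices to [s] by assimilation. /k/ precedes the voiced obstruent /g/, so it voices to [g] by assimilation. /tiikdezhukgaosep/ → tiigdeshuggaosep.
Rule 3 (stop-cluster i-epenthesis): /g/ and /d/ form a stop–stop cluster, so [i] is inserted between them. /g/ and /g/ form a stop–stop cluster, so [i] is inserted between them. /tiigdeshuggaosep/ → tiigideshugigaosep.
Rule 4 (intervocalic voicing): /s/ is a voiceless obstruent between vowels /o/ and /e/, so it voices to [z]. /tiigideshugigaosep/ → tiigideshugigaozep.
Rule 5 (final a-epenthesis): the form ends in the consonant /p/, so [a] is inserted word-finally. /tiigideshugigaozep/ → tiigideshugigaozepa.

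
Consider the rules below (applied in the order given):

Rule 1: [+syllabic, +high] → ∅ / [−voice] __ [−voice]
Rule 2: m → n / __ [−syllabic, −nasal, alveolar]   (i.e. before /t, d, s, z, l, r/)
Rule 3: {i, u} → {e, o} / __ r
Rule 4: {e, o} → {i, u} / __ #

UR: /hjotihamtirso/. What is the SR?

Rule 1 (high vowel syncope): /i/ is a high vowel flanked by voiceless consonants /t/ and /h/, so it deletes. /hjotihamtirso/ → hjothamtirso.
Rule 2 (nasal place assimilation): /m/ precedes the alveolar consonant /t/, so it assimilates in place to [n]. /hjothamtirso/ → hjothantirso.
Rule 3 (pre-rhotic lowering): /i/ is a high vowel immediately before /r/, so it lowers to [e]. /hjothantirso/ → hjothanterso.
Rule 4 (final vowel raising): /o/ is a mid vowel in word-final position, so it raises to [u]. /hjothanterso/ → hjothantersu.

hjothantersu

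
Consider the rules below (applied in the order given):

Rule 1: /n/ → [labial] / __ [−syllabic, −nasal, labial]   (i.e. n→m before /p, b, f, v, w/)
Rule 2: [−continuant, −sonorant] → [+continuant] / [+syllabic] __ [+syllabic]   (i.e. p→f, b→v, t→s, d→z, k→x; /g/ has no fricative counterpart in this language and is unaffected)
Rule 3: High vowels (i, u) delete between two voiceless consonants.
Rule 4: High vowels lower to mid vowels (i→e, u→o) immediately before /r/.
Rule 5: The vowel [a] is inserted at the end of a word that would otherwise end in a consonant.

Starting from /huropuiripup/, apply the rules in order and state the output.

horofuerifpa

Rule 1 (nasal place assimilation): no segment meets the environment; /huropuiripup/ is unchanged.
Rule 2 (intervocalic spirantization): /p/ is a stop between vowels /o/ and /u/, so it spirantizes to the fricative [f]. /p/ is a stop between vowels /i/ and /u/, so it spirantizes to the fricative [f]. /huropuiripup/ → hurofuirifup.
Rule 3 (high vowel syncope): /u/ is a high vowel flanked by voiceless consonants /f/ and /p/, so it deletes. /hurofuirifup/ → hurofuirifp.
Rule 4 (pre-rhotic lowering): /u/ is a high vowel immediately before /r/, so it lowers to [o]. /i/ is a high vowel immediately before /r/, so it lowers to [e]. /hurofuirifp/ → horofuerifp.
Rule 5 (final a-epenthesis): the form ends in the consonant /p/, so [a] is inserted word-finally. /horofuerifp/ → horofuerifpa.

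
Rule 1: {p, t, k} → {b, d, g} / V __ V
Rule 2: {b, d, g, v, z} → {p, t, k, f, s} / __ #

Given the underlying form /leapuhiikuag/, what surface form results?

leabuhiiguak

Rule 1 (intervocalic voicing): /p/ is a voiceless stop between vowels /a/ and /u/, so it voices to [b]. /k/ is a voiceless stop between vowels /i/ and /u/, so it voices to [g]. /leapuhiikuag/ → leabuhiiguag.
Rule 2 (final devoicing): /g/ is a voiced obstruent in word-final position, so it devoices to [k]. /leabuhiiguag/ → leabuhiiguak.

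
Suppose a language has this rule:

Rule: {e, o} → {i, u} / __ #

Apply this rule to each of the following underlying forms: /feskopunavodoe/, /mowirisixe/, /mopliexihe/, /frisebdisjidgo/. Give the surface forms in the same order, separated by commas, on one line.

/feskopunavodoe/: /e/ is a mid vowel in word-final position, so it raises to [i]. → [feskopunavodoi].
/mowirisixe/: /e/ is a mid vowel in word-final position, so it raises to [i]. → [mowirisixi].
/mopliexihe/: /e/ is a mid vowel in word-final position, so it raises to [i]. → [mopliexihi].
/frisebdisjidgo/: /o/ is a mid vowel in word-final position, so it raises to [u]. → [frisebdisjidgu].

feskopunavodoi, mowirisixi, mopliexihi, frisebdisjidgu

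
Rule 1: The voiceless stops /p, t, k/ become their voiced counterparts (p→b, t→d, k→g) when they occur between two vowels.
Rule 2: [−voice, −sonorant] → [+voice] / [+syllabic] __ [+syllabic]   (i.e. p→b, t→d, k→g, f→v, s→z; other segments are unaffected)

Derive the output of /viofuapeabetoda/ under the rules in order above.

Rule 1 (intervocalic voicing): /p/ is a voiceless stop between vowels /a/ and /e/, so it voices to [b]. /t/ is a voiceless stop between vowels /e/ and /o/, so it voices to [d]. /viofuapeabetoda/ → viofuabeabedoda.
Rule 2 (intervocalic voicing): /f/ is a voiceless obstruent between vowels /o/ and /u/, so it voices to [v]. /viofuabeabedoda/ → viovuabeabedoda.

viovuabeabedoda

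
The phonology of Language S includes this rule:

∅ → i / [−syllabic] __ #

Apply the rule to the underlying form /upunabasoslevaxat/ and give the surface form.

the form ends in the consonant /t/, so [i] is inserted word-finally.
Surface form: [upunabasoslevaxati].

upunabasoslevaxati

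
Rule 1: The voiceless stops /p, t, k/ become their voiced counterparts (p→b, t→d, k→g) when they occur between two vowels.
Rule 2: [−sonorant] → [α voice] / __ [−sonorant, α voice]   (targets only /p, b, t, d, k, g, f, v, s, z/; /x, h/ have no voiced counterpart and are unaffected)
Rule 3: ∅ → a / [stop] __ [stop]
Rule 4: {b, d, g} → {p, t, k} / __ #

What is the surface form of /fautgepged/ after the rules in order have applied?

faudagebaget

Rule 1 (intervocalic voicing): no segment meets the environment; /fautgepged/ is unchanged.
Rule 2 (regressive voicing assimilation): /t/ precedes the voiced obstruent /g/, so it voices to [d] by assimilation. /p/ precedes the voiced obstruent /g/, so it voices to [b] by assimilation. /fautgepged/ → faudgebged.
Rule 3 (stop-cluster a-epenthesis): /d/ and /g/ form a stop–stop cluster, so [a] is inserted between them. /b/ and /g/ form a stop–stop cluster, so [a] is inserted between them. /faudgebged/ → faudagebaged.
Rule 4 (final devoicing): /d/ is a voiced stop in word-final position, so it devoices to [t]. /faudagebaged/ → faudagebaget.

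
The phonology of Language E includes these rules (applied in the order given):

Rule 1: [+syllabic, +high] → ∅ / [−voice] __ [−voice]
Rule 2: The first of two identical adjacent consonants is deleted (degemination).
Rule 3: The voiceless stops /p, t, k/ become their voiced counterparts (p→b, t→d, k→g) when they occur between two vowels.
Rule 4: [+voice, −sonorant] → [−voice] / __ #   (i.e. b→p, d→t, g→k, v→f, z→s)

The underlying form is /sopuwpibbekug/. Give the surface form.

sobuwpibeguk

Rule 1 (high vowel syncope): no segment meets the environment; /sopuwpibbekug/ is unchanged.
Rule 2 (degemination): /bb/ is a geminate; the first /b/ deletes. /sopuwpibbekug/ → sopuwpibekug.
Rule 3 (intervocalic voicing): /p/ is a voiceless stop between vowels /o/ and /u/, so it voices to [b]. /k/ is a voiceless stop between vowels /e/ and /u/, so it voices to [g]. /sopuwpibekug/ → sobuwpibegug.
Rule 4 (final devoicing): /g/ is a voiced obstruent in word-final position, so it devoices to [k]. /sobuwpibegug/ → sobuwpibeguk.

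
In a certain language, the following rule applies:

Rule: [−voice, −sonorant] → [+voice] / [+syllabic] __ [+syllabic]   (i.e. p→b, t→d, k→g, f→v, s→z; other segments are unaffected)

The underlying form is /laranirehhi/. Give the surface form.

No segment of /laranirehhi/ meets the structural description of the rule, so the form surfaces unchanged.

laranirehhi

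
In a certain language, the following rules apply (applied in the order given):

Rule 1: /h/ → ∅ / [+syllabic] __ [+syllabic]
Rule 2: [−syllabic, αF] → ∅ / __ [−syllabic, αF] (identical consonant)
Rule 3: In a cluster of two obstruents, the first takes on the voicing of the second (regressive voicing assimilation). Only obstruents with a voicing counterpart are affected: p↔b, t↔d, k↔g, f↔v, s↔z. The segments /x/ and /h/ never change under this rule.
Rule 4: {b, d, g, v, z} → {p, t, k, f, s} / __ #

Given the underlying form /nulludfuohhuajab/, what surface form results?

nulutfuohuajap

Rule 1 (intervocalic h-deletion): no segment meets the environment; /nulludfuohhuajab/ is unchanged.
Rule 2 (degemination): /ll/ is a geminate; the first /l/ deletes. /hh/ is a geminate; the first /h/ deletes. /nulludfuohhuajab/ → nuludfuohuajab.
Rule 3 (regressive voicing assimilation): /d/ precedes the voiceless obstruent /f/, so it devoices to [t] by assimilation. /nuludfuohuajab/ → nulutfuohuajab.
Rule 4 (final devoicing): /b/ is a voiced obstruent in word-final position, so it devoices to [p]. /nulutfuohuajab/ → nulutfuohuajap.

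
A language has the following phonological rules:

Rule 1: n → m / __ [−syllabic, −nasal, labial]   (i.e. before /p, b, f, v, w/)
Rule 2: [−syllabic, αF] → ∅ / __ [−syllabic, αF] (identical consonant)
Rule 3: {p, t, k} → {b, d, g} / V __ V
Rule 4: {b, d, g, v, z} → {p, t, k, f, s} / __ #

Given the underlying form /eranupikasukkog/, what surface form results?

eranubigasugok

Rule 1 (nasal place assimilation): no segment meets the environment; /eranupikasukkog/ is unchanged.
Rule 2 (degemination): /kk/ is a geminate; the first /k/ deletes. /eranupikasukkog/ → eranupikasukog.
Rule 3 (intervocalic voicing): /p/ is a voiceless stop between vowels /u/ and /i/, so it voices to [b]. /k/ is a voiceless stop between vowels /i/ and /a/, so it voices to [g]. /k/ is a voiceless stop between vowels /u/ and /o/, so it voices to [g]. /eranupikasukog/ → eranubigasugog.
Rule 4 (final devoicing): /g/ is a voiced obstruent in word-final position, so it devoices to [k]. /eranubigasugog/ → eranubigasugok.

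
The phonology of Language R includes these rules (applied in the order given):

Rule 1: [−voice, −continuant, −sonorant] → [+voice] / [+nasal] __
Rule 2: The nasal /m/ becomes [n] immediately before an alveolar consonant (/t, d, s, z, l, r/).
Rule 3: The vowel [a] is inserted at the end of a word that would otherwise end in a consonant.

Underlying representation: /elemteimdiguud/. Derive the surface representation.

Rule 1 (post-nasal voicing): /t/ is a voiceless stop immediately after the nasal /m/, so it voices to [d]. /elemteimdiguud/ → elemdeimdiguud.
Rule 2 (nasal place assimilation): /m/ precedes the alveolar consonant /d/, so it assimilates in place to [n]. /m/ precedes the alveolar consonant /d/, so it assimilates in place to [n]. /elemdeimdiguud/ → elendeindiguud.
Rule 3 (final a-epenthesis): the form ends in the consonant /d/, so [a] is inserted word-finally. /elendeindiguud/ → elendeindiguuda.

elendeindiguuda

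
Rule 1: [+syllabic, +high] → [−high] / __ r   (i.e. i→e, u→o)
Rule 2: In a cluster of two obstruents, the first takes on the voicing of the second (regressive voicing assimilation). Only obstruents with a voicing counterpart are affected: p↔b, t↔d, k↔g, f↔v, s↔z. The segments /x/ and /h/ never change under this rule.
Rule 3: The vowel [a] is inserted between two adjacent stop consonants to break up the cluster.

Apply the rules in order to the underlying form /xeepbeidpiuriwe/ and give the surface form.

xeebabeitapioriwe

Rule 1 (pre-rhotic lowering): /u/ is a high vowel immediately before /r/, so it lowers to [o]. /xeepbeidpiuriwe/ → xeepbeidpioriwe.
Rule 2 (regressive voicing assimilation): /p/ precedes the voiced obstruent /b/, so it voices to [b] by assimilation. /d/ precedes the voiceless obstruent /p/, so it devoices to [t] by assimilation. /xeepbeidpioriwe/ → xeebbeitpioriwe.
Rule 3 (stop-cluster a-epenthesis): /b/ and /b/ form a stop–stop cluster, so [a] is inserted between them. /t/ and /p/ form a stop–stop cluster, so [a] is inserted between them. /xeebbeitpioriwe/ → xeebabeitapioriwe.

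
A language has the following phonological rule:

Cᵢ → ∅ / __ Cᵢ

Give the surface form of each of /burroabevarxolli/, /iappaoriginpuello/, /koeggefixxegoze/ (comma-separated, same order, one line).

/burroabevarxolli/: /rr/ is a geminate; the first /r/ deletes. /ll/ is a geminate; the first /l/ deletes. → [buroabevarxoli].
/iappaoriginpuello/: /pp/ is a geminate; the first /p/ deletes. /ll/ is a geminate; the first /l/ deletes. → [iapaoriginpuelo].
/koeggefixxegoze/: /gg/ is a geminate; the first /g/ deletes. /xx/ is a geminate; the first /x/ deletes. → [koegefixegoze].

buroabevarxoli, iapaoriginpuelo, koegefixegoze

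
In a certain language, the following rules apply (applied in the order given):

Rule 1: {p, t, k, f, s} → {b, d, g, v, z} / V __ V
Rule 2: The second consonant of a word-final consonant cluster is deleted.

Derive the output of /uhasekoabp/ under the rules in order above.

uhazegoab

Rule 1 (intervocalic voicing): /s/ is a voiceless obstruent between vowels /a/ and /e/, so it voices to [z]. /k/ is a voiceless obstruent between vowels /e/ and /o/, so it voices to [g]. /uhasekoabp/ → uhazegoabp.
Rule 2 (final cluster simplification): /p/ is the second consonant of a word-final cluster /bp/, so it deletes. /uhazegoabp/ → uhazegoab.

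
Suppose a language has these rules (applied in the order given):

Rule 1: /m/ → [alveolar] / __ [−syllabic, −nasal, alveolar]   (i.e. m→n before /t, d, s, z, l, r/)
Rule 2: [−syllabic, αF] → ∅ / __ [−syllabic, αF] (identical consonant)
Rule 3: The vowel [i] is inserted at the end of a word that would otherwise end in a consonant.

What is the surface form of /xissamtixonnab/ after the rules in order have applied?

xisantixonabi

Rule 1 (nasal place assimilation): /m/ precedes the alveolar consonant /t/, so it assimilates in place to [n]. /xissamtixonnab/ → xissantixonnab.
Rule 2 (degemination): /ss/ is a geminate; the first /s/ deletes. /nn/ is a geminate; the first /n/ deletes. /xissantixonnab/ → xisantixonab.
Rule 3 (final i-epenthesis): the form ends in the consonant /b/, so [i] is inserted word-finally. /xisantixonab/ → xisantixonabi.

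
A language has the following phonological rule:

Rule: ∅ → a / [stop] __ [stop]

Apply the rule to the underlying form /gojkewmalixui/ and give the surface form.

No segment of /gojkewmalixui/ meets the structural description of the rule, so the form surfaces unchanged.

gojkewmalixui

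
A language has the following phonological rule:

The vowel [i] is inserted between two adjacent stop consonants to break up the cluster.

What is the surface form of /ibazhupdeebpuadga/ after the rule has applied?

/p/ and /d/ form a stop–stop cluster, so [i] is inserted between them.
/b/ and /p/ form a stop–stop cluster, so [i] is inserted between them.
/d/ and /g/ form a stop–stop cluster, so [i] is inserted between them.
Surface form: [ibazhupideebipuadiga].

ibazhupideebipuadiga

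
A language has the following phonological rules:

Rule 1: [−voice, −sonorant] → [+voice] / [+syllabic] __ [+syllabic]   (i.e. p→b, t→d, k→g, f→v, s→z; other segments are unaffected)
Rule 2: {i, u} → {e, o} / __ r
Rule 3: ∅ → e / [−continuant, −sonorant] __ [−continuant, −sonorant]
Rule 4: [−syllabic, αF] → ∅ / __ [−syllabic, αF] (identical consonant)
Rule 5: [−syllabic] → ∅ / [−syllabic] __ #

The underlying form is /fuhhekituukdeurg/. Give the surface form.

Rule 1 (intervocalic voicing): /k/ is a voiceless obstruent between vowels /e/ and /i/, so it voices to [g]. /t/ is a voiceless obstruent between vowels /i/ and /u/, so it voices to [d]. /fuhhekituukdeurg/ → fuhhegiduukdeurg.
Rule 2 (pre-rhotic lowering): /u/ is a high vowel immediately before /r/, so it lowers to [o]. /fuhhegiduukdeurg/ → fuhhegiduukdeorg.
Rule 3 (stop-cluster e-epenthesis): /k/ and /d/ form a stop–stop cluster, so [e] is inserted between them. /fuhhegiduukdeorg/ → fuhhegiduukedeorg.
Rule 4 (degemination): /hh/ is a geminate; the first /h/ deletes. /fuhhegiduukedeorg/ → fuhegiduukedeorg.
Rule 5 (final cluster simplification): /g/ is the second consonant of a word-final cluster /rg/, so it deletes. /fuhegiduukedeorg/ → fuhegiduukedeor.

fuhegiduukedeor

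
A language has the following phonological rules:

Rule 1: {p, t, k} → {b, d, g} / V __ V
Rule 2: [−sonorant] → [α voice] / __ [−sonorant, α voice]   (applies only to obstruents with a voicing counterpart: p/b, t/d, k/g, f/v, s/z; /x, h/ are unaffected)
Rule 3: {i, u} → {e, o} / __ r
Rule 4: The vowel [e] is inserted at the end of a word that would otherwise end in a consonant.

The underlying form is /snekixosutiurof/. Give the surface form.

Rule 1 (intervocalic voicing): /k/ is a voiceless stop between vowels /e/ and /i/, so it voices to [g]. /t/ is a voiceless stop between vowels /u/ and /i/, so it voices to [d]. /snekixosutiurof/ → snegixosudiurof.
Rule 2 (regressive voicing assimilation): no segment meets the environment; /snegixosudiurof/ is unchanged.
Rule 3 (pre-rhotic lowering): /u/ is a high vowel immediately before /r/, so it lowers to [o]. /snegixosudiurof/ → snegixosudiorof.
Rule 4 (final e-epenthesis): the form ends in the consonant /f/, so [e] is inserted word-finally. /snegixosudiorof/ → snegixosudiorofe.

snegixosudiorofe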